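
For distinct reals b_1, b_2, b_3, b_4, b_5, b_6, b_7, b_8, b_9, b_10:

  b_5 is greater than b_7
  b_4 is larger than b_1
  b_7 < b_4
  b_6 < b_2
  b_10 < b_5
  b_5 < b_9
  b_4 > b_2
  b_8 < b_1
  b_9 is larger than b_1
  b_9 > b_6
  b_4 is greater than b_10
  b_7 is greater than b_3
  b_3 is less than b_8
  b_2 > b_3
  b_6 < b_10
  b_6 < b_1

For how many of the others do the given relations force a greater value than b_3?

The elements the relations force above b_3 are b_8, b_2, b_7, b_1, b_4, b_5, b_9 — no chain reaches any other.
That is 7.

7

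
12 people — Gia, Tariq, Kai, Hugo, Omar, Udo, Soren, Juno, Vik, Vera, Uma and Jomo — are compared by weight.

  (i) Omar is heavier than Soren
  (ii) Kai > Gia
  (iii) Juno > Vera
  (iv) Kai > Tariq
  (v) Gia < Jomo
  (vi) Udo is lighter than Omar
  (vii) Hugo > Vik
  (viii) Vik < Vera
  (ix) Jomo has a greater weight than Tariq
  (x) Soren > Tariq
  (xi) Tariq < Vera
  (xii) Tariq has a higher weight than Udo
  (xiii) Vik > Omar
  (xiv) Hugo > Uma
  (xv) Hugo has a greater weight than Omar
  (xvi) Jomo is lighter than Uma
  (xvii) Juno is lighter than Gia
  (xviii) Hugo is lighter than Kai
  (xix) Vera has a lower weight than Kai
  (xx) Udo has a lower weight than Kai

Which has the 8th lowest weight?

Piecing the relations together gives one ordering: Udo < Tariq < Soren < Omar < Vik < Vera < Juno < Gia < Jomo < Uma < Hugo < Kai.
Counting 8 from the smallest end gives Gia.

Gia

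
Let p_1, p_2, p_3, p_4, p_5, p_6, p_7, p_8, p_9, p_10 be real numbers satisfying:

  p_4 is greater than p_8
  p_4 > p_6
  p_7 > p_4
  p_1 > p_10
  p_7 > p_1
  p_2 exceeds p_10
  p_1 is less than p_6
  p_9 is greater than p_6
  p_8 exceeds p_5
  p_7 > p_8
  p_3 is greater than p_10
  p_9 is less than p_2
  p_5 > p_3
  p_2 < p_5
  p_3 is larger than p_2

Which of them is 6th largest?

Chaining the given pairs: p_10 < p_1 < p_6 < p_9 < p_2 < p_3 < p_5 < p_8 < p_4 < p_7.
The 6th largest is p_2.

p_2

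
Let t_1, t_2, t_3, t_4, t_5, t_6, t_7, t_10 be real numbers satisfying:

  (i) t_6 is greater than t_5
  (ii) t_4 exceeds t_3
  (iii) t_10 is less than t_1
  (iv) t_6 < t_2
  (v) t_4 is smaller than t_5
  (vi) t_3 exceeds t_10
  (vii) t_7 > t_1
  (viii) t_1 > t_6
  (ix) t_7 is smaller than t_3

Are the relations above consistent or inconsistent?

We have t_6 < t_1 stated directly, yet also t_1 < t_7 < t_3 < t_4 < t_5 < t_6 by chaining the others — so t_1 < t_6. Contradiction.

inconsistent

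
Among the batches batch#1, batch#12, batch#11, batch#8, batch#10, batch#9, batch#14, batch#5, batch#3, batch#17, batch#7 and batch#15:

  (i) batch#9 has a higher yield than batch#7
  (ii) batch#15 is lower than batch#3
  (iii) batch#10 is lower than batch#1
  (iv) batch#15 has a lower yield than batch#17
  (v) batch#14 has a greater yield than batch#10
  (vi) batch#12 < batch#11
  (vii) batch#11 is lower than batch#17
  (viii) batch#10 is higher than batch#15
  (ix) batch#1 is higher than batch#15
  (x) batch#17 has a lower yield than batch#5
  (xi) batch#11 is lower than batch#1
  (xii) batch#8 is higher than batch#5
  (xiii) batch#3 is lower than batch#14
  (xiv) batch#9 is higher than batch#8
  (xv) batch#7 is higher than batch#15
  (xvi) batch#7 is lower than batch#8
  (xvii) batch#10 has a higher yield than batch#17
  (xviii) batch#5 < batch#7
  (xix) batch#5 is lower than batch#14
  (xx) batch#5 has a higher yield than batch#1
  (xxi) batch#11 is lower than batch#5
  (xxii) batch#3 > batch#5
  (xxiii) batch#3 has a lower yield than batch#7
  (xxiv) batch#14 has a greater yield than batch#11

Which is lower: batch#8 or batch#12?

batch#12

batch#12 < batch#11 < batch#17 < batch#10 < batch#1 < batch#5 < batch#3 < batch#7 < batch#8, by transitivity through batch#11, batch#17, batch#10, batch#1, batch#5, batch#3, batch#7.
So batch#12 < batch#8; batch#12 is the lower of the two.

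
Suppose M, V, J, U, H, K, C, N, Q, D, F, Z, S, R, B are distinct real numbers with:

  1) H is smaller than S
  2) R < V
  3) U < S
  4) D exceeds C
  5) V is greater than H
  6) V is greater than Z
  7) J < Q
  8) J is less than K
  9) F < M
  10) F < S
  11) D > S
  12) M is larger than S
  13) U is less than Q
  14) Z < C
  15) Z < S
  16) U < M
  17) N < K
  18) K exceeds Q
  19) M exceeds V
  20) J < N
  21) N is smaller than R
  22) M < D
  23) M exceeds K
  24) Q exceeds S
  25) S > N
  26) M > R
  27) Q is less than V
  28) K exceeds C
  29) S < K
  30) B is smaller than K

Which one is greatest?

F is not greatest since F < M; H is not greatest since H < S; J is not greatest since J < N; U is not greatest since U < M; Z is not greatest since Z < S; N is not greatest since N < S; S is not greatest since S < K; B is not greatest since B < K; Q is not greatest since Q < K; R is not greatest since R < V; C is not greatest since C < K; V is not greatest since V < M; K is not greatest since K < M; M is not greatest since M < D.
Only D has nothing above it, so D is the greatest.

D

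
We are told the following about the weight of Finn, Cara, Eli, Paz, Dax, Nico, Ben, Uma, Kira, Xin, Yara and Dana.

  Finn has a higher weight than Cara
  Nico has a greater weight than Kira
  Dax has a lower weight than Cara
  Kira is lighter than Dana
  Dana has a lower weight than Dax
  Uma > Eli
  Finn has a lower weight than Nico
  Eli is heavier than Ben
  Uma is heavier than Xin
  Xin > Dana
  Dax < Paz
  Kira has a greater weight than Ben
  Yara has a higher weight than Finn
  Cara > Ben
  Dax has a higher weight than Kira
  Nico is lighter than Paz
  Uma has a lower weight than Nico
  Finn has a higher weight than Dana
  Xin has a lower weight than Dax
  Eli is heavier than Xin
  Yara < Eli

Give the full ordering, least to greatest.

The consecutive links are each given: Ben < Kira; Kira < Dana; Dana < Xin; Xin < Dax; Dax < Cara; Cara < Finn; Finn < Yara; Yara < Eli; Eli < Uma; Uma < Nico; Nico < Paz.

Ben < Kira < Dana < Xin < Dax < Cara < Finn < Yara < Eli < Uma < Nico < Paz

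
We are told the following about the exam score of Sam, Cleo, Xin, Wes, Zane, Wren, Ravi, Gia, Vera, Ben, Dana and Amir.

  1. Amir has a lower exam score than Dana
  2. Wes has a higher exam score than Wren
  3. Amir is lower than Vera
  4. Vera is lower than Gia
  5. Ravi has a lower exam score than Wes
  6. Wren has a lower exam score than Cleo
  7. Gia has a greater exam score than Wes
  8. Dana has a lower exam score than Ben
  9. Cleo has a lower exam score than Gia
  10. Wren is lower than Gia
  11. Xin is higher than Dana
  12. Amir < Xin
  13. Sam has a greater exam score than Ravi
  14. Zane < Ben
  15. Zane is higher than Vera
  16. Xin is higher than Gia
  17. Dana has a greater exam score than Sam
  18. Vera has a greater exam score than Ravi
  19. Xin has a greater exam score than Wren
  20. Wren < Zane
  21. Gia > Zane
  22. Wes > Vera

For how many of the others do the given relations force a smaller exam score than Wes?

The elements the relations force below Wes are Ravi, Amir, Wren, Vera — no chain reaches any other.
That is 4.

4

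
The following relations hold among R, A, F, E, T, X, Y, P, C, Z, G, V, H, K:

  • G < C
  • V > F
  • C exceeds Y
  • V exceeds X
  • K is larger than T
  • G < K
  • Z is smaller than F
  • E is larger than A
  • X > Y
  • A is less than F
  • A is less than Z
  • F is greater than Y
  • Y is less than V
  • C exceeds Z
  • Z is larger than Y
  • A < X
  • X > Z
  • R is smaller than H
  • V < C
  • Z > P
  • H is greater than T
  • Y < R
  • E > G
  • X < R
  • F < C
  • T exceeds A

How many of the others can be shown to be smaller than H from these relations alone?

7

The elements the relations force below H are P, A, Y, T, Z, X, R — no chain reaches any other.
That is 7.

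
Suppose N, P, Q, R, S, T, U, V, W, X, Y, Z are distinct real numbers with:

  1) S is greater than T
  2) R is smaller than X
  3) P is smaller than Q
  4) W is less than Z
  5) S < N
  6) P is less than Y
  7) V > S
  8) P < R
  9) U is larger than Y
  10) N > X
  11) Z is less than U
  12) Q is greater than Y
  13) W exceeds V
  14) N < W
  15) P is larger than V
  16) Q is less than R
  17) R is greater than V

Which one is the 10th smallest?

Piecing the relations together gives one ordering: T < S < V < P < Y < Q < R < X < N < W < Z < U.
Counting 10 from the smallest end gives W.

W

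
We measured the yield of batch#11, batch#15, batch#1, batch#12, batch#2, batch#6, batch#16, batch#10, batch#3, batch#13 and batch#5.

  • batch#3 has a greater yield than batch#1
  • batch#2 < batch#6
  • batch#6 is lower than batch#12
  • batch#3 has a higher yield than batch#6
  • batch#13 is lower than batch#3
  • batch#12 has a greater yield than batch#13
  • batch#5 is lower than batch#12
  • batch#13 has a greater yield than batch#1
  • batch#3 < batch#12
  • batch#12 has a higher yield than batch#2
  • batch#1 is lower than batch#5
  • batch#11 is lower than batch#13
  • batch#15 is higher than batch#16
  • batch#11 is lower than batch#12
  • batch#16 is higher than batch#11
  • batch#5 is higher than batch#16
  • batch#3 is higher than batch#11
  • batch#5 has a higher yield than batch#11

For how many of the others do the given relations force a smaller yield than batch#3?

5

From batch#3 the given relations immediately reach batch#6, batch#11, batch#1, batch#13.
From those, batch#2 — 5 in total.
No other element is forced below batch#3 by the given relations, so the count is 5.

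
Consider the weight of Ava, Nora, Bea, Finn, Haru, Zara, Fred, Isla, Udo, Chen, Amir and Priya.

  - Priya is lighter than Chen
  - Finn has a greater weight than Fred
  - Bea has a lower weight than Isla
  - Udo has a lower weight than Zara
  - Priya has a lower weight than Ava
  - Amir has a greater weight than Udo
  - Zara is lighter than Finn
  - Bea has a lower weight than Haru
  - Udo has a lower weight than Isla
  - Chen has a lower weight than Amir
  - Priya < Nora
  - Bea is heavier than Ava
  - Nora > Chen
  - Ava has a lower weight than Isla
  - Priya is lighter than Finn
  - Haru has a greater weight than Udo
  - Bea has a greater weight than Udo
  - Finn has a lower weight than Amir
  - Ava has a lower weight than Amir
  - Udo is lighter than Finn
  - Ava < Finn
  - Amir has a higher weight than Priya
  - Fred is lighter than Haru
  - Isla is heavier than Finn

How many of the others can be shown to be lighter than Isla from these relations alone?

7

Directly below Isla: Udo, Ava, Bea, Finn.
One step further: Priya, Zara, Fred (7 so far).
No other element is forced below Isla by the given relations, so the count is 7.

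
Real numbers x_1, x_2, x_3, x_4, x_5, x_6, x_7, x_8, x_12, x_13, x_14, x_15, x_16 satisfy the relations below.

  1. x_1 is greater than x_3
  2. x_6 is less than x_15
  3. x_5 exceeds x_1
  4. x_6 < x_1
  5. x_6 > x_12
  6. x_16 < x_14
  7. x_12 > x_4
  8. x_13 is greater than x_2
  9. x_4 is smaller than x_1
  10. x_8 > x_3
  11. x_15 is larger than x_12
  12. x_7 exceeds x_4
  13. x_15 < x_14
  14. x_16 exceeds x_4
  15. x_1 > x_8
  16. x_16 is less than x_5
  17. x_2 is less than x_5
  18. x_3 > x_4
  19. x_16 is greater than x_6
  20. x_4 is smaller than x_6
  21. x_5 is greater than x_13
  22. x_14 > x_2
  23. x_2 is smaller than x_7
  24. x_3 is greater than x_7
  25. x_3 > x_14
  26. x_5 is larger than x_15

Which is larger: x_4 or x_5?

x_4 < x_6 and x_6 < x_16 give x_4 < x_16.
With x_16 < x_14: x_4 < x_6 < x_16 < x_14.
With x_14 < x_3: x_4 < x_6 < x_16 < x_14 < x_3.
With x_3 < x_8: x_4 < x_6 < x_16 < x_14 < x_3 < x_8.
Then x_8 < x_1 extends the chain to x_1.
With x_1 < x_5: x_4 < x_6 < x_16 < x_14 < x_3 < x_8 < x_1 < x_5.
So x_4 < x_5; x_5 is the larger of the two.

x_5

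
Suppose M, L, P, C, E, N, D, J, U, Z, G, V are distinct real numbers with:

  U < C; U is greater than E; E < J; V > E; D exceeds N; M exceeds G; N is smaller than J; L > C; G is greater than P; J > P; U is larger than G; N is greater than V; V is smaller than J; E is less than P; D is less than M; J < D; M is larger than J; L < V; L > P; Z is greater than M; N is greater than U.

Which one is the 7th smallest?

Chaining the given pairs: E < P < G < U < C < L < V < N < J < D < M < Z.
The 7th smallest is V.

V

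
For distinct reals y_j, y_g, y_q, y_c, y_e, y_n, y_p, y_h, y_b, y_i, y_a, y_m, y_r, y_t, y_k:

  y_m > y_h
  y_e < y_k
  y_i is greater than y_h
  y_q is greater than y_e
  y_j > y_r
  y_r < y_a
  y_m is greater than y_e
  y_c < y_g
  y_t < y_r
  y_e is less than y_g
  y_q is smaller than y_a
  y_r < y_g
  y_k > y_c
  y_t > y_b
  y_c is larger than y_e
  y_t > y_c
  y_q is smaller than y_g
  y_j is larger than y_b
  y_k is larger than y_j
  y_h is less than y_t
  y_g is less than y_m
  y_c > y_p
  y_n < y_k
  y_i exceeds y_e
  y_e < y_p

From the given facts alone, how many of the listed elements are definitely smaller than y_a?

8

The elements the relations force below y_a are y_b, y_e, y_q, y_h, y_p, y_c, y_t, y_r — no chain reaches any other.
That is 8.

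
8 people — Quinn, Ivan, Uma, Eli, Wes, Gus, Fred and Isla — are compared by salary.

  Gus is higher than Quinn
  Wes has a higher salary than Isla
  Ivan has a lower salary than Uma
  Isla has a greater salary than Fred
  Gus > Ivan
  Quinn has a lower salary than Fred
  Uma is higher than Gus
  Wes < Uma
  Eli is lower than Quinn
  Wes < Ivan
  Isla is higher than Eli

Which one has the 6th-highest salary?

Fred

Chaining the given pairs: Eli < Quinn < Fred < Isla < Wes < Ivan < Gus < Uma.
The 6th largest is Fred.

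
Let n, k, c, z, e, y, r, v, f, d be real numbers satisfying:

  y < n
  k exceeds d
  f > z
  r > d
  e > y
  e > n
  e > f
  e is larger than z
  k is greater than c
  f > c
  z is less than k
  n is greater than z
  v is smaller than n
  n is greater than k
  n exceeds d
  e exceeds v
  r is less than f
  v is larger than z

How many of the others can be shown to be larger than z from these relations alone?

From z the given relations immediately reach v, k, n, f, e.
Nothing else is reachable above z; 5 in all.

5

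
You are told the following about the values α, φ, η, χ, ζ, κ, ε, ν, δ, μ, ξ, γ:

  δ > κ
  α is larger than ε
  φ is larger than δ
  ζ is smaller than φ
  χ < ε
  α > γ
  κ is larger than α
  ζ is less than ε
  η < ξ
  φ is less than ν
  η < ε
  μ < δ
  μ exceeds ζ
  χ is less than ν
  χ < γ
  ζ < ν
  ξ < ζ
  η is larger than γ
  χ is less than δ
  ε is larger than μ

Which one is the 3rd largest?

δ

Piecing the relations together gives one ordering: χ < γ < η < ξ < ζ < μ < ε < α < κ < δ < φ < ν.
Counting 3 from the largest end gives δ.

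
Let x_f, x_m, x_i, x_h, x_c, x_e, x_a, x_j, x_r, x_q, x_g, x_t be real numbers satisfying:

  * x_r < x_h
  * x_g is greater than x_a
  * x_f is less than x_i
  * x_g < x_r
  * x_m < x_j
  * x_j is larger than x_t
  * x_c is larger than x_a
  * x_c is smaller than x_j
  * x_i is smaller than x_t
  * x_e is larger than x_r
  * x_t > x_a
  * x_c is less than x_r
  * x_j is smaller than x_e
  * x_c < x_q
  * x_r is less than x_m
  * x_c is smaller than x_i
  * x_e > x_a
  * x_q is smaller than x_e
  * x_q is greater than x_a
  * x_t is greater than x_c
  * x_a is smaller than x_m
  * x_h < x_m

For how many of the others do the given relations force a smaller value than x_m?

The elements the relations force below x_m are x_a, x_c, x_g, x_r, x_h — no chain reaches any other.
That is 5.

5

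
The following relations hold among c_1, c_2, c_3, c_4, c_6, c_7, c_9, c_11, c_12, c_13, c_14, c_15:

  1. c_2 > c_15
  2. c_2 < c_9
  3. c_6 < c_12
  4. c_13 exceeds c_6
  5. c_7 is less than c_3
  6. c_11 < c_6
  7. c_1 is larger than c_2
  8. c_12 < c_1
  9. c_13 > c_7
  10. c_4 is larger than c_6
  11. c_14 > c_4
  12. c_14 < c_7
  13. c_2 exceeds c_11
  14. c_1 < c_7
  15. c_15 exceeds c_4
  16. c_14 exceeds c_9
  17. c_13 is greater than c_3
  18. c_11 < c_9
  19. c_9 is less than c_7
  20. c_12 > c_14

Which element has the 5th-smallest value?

c_2

Chaining the given pairs: c_11 < c_6 < c_4 < c_15 < c_2 < c_9 < c_14 < c_12 < c_1 < c_7 < c_3 < c_13.
The 5th smallest is c_2.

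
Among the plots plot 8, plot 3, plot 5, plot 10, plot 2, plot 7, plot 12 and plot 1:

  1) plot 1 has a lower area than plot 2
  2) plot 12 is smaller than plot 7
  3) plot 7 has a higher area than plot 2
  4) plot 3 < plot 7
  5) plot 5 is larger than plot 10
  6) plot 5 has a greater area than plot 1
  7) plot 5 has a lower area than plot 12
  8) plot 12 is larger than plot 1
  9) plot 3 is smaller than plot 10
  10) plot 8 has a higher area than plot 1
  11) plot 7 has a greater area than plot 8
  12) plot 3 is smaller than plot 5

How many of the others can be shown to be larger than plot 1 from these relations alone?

The elements the relations force above plot 1 are plot 5, plot 8, plot 2, plot 12, plot 7 — no chain reaches any other.
That is 5.

5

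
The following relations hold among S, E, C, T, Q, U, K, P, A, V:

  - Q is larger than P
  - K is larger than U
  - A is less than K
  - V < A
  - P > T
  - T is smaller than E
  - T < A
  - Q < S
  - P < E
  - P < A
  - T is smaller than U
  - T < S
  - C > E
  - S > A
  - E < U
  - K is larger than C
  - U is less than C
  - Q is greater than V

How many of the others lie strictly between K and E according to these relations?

Chaining upward from E reaches: U, C.
Chaining downward from K reaches: V, T, P, U, A, C.
Strictly between E and K are those in both lists: U, C — 2 elements.

2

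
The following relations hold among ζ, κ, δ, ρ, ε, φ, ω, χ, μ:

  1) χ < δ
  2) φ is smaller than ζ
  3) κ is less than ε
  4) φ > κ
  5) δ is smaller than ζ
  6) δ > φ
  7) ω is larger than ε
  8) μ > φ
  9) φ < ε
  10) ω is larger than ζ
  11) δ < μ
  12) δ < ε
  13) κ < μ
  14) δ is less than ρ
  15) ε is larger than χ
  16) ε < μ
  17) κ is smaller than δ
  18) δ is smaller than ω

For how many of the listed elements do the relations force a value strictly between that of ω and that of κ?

Chaining upward from κ reaches: φ, δ, ε, μ, ζ, ρ.
Chaining downward from ω reaches: χ, φ, δ, ε, ζ.
Strictly between κ and ω are those in both lists: φ, δ, ε, ζ — 4 elements.

4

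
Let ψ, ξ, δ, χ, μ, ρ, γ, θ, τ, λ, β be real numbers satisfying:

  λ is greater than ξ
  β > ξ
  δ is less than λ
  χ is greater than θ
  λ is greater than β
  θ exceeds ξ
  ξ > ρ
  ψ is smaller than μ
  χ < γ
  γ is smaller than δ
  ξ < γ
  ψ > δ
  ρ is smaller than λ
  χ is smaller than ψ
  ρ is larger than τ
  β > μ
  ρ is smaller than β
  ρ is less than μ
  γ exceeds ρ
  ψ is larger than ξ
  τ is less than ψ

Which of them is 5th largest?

δ

The consecutive relations fix a unique order: τ < ρ < ξ < θ < χ < γ < δ < ψ < μ < β < λ.
The 5th largest is δ.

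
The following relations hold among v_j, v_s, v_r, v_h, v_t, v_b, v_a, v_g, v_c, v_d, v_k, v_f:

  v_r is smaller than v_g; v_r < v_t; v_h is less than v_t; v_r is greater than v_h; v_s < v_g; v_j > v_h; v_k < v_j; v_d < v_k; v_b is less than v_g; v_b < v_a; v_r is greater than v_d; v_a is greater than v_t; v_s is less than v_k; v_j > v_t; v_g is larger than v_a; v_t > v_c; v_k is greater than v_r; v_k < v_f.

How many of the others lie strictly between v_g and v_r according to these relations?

Chaining upward from v_r reaches: v_t, v_k, v_a, v_f, v_j.
Chaining downward from v_g reaches: v_h, v_s, v_d, v_c, v_b, v_t, v_a.
Strictly between v_r and v_g are those in both lists: v_t, v_a — 2 elements.

2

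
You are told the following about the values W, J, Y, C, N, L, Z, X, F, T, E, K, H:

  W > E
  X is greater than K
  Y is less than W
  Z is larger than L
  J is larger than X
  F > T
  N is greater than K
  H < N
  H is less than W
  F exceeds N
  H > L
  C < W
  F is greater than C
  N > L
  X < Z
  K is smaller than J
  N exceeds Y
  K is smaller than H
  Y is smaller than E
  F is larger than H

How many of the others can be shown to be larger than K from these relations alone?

The elements the relations force above K are H, X, N, J, F, Z, W — no chain reaches any other.
That is 7.

7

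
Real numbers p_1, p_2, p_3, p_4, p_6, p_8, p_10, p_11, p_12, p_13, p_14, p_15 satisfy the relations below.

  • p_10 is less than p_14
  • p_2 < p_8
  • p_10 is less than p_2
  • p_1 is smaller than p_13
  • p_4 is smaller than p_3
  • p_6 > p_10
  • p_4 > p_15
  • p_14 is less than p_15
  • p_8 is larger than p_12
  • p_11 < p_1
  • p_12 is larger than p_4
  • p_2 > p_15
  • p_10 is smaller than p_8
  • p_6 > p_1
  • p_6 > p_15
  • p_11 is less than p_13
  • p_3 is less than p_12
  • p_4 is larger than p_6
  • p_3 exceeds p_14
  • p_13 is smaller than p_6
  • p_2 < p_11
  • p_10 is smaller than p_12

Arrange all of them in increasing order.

The consecutive links are each given: p_10 < p_14; p_14 < p_15; p_15 < p_2; p_2 < p_11; p_11 < p_1; p_1 < p_13; p_13 < p_6; p_6 < p_4; p_4 < p_3; p_3 < p_12; p_12 < p_8.

p_10 < p_14 < p_15 < p_2 < p_11 < p_1 < p_13 < p_6 < p_4 < p_3 < p_12 < p_8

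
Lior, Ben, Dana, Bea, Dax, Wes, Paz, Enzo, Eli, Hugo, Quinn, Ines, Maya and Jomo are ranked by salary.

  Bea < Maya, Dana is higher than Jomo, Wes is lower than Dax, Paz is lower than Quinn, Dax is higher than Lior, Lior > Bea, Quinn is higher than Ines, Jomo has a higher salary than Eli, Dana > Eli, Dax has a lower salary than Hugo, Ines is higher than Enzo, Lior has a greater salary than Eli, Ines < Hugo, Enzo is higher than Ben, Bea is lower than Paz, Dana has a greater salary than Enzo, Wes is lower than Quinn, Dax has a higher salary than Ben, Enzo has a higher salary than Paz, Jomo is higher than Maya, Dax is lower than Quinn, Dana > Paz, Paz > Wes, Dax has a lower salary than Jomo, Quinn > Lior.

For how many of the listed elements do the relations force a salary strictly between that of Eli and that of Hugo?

Chaining upward from Eli reaches: Lior, Dax, Jomo, Dana, Quinn.
Chaining downward from Hugo reaches: Bea, Wes, Paz, Ben, Lior, Dax, Enzo, Ines.
Strictly between Eli and Hugo are those in both lists: Lior, Dax — 2 elements.

2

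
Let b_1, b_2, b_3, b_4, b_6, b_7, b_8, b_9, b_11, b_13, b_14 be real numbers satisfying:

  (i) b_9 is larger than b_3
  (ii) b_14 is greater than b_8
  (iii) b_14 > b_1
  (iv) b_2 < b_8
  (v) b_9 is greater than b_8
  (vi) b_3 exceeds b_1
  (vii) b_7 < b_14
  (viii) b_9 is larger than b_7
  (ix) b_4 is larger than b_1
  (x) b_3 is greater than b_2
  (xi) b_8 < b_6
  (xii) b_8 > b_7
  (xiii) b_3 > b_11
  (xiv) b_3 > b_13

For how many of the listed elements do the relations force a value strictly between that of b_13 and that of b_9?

1

Chaining upward from b_13 reaches: b_3.
Chaining downward from b_9 reaches: b_1, b_7, b_2, b_8, b_11, b_3.
Strictly between b_13 and b_9 are those in both lists: b_3 — 1 element.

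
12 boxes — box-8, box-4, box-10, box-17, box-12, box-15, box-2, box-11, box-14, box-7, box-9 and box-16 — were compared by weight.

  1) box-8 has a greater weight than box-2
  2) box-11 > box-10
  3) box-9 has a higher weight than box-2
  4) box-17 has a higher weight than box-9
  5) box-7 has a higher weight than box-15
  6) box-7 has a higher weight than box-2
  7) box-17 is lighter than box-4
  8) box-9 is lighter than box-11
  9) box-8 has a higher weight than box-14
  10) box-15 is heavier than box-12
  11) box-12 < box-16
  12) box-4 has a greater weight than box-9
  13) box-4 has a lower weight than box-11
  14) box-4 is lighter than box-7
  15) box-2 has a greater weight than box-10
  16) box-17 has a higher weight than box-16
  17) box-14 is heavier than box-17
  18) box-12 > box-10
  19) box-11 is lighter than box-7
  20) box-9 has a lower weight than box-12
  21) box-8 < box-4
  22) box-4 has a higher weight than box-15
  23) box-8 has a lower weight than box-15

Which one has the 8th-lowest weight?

box-8

Chaining the given pairs: box-10 < box-2 < box-9 < box-12 < box-16 < box-17 < box-14 < box-8 < box-15 < box-4 < box-11 < box-7.
The 8th smallest is box-8.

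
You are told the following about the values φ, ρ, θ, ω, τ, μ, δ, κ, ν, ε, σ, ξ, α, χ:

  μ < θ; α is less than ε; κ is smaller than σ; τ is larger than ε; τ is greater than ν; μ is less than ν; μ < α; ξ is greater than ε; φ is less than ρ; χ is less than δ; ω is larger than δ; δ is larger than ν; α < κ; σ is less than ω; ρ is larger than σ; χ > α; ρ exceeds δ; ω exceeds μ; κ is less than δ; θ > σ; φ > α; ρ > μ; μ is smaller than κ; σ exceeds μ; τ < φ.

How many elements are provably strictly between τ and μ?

The relations place μ below τ. An element lies strictly between them when it is forced above μ and also forced below τ.
Above μ: {α, ε, κ, σ, ξ, ν, θ, χ, δ, ω, φ, ρ}. Below τ: {α, ε, ν}.
Intersection: {α, ε, ν} — 3.

3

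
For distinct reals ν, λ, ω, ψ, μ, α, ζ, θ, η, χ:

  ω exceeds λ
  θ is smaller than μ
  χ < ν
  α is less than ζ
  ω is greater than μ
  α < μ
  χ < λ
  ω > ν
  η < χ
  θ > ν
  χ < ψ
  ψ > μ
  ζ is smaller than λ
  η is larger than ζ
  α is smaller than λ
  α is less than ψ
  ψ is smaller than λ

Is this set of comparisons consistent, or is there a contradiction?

The single ordering α < ζ < η < χ < ν < θ < μ < ψ < λ < ω satisfies every listed relation, so no contradiction arises.

consistent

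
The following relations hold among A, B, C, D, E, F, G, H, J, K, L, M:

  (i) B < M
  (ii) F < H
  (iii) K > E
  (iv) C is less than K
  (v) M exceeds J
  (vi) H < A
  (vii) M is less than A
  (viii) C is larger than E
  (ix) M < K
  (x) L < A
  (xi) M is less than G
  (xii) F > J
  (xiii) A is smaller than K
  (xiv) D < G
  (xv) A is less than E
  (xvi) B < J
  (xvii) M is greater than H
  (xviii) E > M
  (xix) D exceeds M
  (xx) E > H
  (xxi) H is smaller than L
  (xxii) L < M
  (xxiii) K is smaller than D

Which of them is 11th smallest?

Piecing the relations together gives one ordering: B < J < F < H < L < M < A < E < C < K < D < G.
Counting 11 from the smallest end gives D.

D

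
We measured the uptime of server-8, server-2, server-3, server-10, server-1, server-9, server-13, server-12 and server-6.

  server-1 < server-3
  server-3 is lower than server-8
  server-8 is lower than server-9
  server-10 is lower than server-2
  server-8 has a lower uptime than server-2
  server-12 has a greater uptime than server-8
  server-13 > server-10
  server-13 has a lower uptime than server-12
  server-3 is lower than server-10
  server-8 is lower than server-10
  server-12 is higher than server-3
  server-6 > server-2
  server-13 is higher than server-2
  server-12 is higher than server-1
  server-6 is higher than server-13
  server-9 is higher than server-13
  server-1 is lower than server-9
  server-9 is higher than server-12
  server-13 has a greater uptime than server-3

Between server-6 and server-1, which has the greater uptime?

server-1 < server-3 and server-3 < server-8 give server-1 < server-8.
With server-8 < server-10: server-1 < server-3 < server-8 < server-10.
Then server-10 < server-2 extends the chain to server-2.
With server-2 < server-13: server-1 < server-3 < server-8 < server-10 < server-2 < server-13.
With server-13 < server-6: server-1 < server-3 < server-8 < server-10 < server-2 < server-13 < server-6.
So server-1 < server-6; server-6 is the higher of the two.

server-6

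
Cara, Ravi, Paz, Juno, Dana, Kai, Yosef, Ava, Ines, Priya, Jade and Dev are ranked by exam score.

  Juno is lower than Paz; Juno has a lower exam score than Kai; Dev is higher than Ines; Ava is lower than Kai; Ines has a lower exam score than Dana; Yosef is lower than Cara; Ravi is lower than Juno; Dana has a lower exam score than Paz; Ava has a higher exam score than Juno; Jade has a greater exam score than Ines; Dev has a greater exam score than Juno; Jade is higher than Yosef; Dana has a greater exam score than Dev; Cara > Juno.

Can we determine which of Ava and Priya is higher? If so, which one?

undetermined

Following every chain through Priya: nothing is chained to Priya.
Ava is not reached, and no chain runs the other way from Ava to Priya.
So the given relations leave the order of Priya and Ava undetermined.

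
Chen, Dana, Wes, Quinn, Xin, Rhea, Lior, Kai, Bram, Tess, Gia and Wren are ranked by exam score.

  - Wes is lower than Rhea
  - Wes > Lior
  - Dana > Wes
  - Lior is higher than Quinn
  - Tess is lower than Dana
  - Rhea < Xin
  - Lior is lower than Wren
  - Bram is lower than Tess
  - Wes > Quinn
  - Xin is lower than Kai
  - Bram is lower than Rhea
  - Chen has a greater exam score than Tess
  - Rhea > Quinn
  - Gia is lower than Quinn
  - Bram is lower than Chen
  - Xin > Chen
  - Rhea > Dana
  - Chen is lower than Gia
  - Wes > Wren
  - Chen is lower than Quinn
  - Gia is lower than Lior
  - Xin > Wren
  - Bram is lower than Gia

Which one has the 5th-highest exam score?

Chaining the given pairs: Bram < Tess < Chen < Gia < Quinn < Lior < Wren < Wes < Dana < Rhea < Xin < Kai.
Counting 5 from the largest end gives Wes.

Wes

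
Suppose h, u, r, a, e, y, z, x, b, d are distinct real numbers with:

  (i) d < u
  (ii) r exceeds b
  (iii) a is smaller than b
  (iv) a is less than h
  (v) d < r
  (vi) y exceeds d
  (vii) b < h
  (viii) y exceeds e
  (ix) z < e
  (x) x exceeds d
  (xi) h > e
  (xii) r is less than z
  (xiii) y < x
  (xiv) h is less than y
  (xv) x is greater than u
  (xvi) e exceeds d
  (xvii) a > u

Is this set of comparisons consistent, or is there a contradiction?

Every relation is compatible with d < u < a < b < r < z < e < h < y < x; the set is consistent.

consistent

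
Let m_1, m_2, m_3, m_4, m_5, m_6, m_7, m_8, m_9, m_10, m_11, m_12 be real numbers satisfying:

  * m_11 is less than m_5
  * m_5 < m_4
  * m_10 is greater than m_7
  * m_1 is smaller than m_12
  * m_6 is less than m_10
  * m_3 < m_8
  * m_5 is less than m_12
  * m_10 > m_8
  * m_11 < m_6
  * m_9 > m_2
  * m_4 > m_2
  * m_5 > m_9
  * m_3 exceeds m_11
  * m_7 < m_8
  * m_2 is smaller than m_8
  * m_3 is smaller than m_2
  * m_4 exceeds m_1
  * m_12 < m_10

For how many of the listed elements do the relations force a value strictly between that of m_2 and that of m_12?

2

Chaining upward from m_2 reaches: m_9, m_5, m_8, m_10, m_4.
Chaining downward from m_12 reaches: m_11, m_3, m_9, m_5, m_1.
Strictly between m_2 and m_12 are those in both lists: m_9, m_5 — 2 elements.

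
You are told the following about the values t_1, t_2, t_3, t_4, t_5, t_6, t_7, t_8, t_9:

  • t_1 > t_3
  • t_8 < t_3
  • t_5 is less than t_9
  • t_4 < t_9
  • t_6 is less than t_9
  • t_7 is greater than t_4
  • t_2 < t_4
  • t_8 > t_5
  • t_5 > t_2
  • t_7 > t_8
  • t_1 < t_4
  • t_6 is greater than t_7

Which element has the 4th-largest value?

The consecutive relations fix a unique order: t_2 < t_5 < t_8 < t_3 < t_1 < t_4 < t_7 < t_6 < t_9.
The 4th largest is t_4.

t_4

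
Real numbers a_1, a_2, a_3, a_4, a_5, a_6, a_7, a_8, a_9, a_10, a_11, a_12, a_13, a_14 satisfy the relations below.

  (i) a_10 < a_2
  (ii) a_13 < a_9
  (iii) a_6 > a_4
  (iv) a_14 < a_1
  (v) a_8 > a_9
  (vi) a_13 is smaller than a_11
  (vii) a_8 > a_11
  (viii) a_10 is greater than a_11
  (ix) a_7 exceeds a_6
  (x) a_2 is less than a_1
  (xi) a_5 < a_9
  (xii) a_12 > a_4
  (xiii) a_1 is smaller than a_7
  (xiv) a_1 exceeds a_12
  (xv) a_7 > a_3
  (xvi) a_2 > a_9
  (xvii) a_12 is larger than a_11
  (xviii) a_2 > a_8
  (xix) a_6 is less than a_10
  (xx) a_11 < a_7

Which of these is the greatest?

a_7

Chaining downward from a_7: directly below it, a_3, a_11, a_6, a_1; then a_4, a_13, a_12, a_2, a_14; then a_9, a_10, a_8; then a_5.
That covers every other element, and nothing is given above a_7, so a_7 is the greatest.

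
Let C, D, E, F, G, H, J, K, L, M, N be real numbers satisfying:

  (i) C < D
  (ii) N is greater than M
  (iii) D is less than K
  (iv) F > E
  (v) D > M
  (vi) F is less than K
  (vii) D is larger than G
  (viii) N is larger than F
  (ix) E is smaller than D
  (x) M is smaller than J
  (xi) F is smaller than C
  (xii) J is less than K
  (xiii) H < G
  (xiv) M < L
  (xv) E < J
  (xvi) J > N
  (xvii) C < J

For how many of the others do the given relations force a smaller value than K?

9

From K the given relations immediately reach F, D, J.
From those, E, G, C, M, N — 8 in total.
From those, H — 9 in total.
Nothing else is reachable below K; 9 in all.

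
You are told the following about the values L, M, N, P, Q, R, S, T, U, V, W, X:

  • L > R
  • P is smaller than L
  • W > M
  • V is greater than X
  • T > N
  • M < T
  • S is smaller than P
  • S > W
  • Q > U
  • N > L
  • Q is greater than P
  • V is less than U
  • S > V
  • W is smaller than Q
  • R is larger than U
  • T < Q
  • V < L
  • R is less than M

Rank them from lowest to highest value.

X < V < U < R < M < W < S < P < L < N < T < Q

Nothing is placed below X, so it is least; from there X < V; V < U; U < R; R < M; M < W; W < S; S < P; P < L; L < N; N < T; T < Q, each given directly.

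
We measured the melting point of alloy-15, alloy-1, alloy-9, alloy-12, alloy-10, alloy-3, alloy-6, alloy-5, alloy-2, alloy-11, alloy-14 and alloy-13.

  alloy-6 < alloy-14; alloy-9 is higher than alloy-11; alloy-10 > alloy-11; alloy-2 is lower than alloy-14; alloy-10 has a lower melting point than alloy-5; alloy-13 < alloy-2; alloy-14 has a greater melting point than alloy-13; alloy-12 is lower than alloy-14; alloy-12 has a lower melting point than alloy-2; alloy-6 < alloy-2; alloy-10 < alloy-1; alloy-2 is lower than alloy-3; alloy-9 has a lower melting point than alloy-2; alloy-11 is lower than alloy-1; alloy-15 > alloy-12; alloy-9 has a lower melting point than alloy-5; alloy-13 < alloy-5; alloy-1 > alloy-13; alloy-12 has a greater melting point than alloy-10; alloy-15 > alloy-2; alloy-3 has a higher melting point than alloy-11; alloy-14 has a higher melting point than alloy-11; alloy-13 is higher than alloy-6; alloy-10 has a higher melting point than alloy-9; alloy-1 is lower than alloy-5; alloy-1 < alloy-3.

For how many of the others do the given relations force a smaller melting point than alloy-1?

5

The elements the relations force below alloy-1 are alloy-6, alloy-13, alloy-11, alloy-9, alloy-10 — no chain reaches any other.
That is 5.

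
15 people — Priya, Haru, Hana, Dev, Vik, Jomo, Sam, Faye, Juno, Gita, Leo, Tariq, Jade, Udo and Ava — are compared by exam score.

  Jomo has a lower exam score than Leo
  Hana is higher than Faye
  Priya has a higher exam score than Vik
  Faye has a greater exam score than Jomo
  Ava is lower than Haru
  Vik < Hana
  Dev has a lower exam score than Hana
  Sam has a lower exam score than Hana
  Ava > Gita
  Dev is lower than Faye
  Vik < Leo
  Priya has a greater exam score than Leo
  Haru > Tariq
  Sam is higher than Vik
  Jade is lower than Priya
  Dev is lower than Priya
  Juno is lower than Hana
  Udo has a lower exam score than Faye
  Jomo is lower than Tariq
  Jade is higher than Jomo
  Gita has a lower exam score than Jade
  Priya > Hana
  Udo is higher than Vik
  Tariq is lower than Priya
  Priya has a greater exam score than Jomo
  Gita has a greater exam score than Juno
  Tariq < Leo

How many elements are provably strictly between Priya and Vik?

5

The relations place Vik below Priya. An element lies strictly between them when it is forced above Vik and also forced below Priya.
Above Vik: {Sam, Leo, Udo, Faye, Hana}. Below Priya: {Dev, Jomo, Juno, Tariq, Gita, Sam, Leo, Udo, Faye, Hana, Jade}.
Intersection: {Sam, Leo, Udo, Faye, Hana} — 5.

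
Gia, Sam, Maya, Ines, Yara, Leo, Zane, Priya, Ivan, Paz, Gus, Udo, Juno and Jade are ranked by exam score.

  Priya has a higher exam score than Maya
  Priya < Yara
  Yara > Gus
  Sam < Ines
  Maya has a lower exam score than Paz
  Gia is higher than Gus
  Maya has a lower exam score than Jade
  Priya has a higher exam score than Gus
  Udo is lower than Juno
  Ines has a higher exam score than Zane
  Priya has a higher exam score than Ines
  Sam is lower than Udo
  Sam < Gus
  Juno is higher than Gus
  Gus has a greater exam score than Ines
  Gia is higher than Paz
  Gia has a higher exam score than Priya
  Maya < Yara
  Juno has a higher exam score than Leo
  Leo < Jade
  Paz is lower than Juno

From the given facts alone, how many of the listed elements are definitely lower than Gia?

From Gia the given relations immediately reach Gus, Priya, Paz.
From those, Maya, Sam, Ines — 6 in total.
From those, Zane — 7 in total.
No other element is forced below Gia by the given relations, so the count is 7.

7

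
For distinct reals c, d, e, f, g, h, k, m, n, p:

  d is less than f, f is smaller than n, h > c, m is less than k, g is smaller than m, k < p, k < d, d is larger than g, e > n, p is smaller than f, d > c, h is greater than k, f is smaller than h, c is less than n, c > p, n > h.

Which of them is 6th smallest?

Piecing the relations together gives one ordering: g < m < k < p < c < d < f < h < n < e.
Counting 6 from the smallest end gives d.

d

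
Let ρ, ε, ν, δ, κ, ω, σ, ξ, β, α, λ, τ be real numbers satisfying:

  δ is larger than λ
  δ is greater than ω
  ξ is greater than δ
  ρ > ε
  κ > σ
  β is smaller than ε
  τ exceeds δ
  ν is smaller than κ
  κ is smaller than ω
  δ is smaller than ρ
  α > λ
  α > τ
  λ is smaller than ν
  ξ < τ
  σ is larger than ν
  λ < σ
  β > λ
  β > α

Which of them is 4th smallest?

κ

Piecing the relations together gives one ordering: λ < ν < σ < κ < ω < δ < ξ < τ < α < β < ε < ρ.
Counting 4 from the smallest end gives κ.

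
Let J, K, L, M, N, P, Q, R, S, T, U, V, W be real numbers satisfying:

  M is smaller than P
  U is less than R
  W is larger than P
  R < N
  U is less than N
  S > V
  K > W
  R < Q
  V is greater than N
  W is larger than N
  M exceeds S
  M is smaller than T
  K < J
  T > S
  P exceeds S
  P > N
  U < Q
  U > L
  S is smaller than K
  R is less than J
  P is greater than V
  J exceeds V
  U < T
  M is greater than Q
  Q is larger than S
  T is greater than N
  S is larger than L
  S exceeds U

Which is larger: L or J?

L < U and U < R give L < R.
Then R < N extends the chain to N.
With N < V: L < U < R < N < V.
With V < S: L < U < R < N < V < S.
Then S < Q extends the chain to Q.
Then Q < M extends the chain to M.
Then M < P extends the chain to P.
Then P < W extends the chain to W.
Then W < K extends the chain to K.
Then K < J extends the chain to J.
So L < J; J is the larger of the two.

J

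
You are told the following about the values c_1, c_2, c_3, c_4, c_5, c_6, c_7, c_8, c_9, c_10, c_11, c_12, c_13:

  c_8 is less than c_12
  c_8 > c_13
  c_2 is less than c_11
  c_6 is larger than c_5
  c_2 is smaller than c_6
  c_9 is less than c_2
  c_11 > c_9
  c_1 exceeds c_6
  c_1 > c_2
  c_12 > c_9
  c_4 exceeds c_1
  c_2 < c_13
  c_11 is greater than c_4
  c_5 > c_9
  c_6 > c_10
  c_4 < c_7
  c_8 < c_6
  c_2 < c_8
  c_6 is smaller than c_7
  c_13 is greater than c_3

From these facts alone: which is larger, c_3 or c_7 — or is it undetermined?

c_7

Link the given pairs in sequence: c_3 < c_13; c_13 < c_8; c_8 < c_6; c_6 < c_1; c_1 < c_4; c_4 < c_7.
Chaining these gives c_3 < c_13 < c_8 < c_6 < c_1 < c_4 < c_7.
So c_7 is larger.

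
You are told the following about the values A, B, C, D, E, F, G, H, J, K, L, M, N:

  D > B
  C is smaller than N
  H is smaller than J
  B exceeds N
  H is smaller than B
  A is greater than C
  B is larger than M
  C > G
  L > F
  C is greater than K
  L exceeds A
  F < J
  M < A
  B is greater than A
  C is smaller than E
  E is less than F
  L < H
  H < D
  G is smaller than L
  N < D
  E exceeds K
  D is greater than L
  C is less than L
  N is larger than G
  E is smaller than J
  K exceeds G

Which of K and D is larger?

D

Following the relations from K: K < C < E < F < L < H < B < D.
So K < D; D is the larger of the two.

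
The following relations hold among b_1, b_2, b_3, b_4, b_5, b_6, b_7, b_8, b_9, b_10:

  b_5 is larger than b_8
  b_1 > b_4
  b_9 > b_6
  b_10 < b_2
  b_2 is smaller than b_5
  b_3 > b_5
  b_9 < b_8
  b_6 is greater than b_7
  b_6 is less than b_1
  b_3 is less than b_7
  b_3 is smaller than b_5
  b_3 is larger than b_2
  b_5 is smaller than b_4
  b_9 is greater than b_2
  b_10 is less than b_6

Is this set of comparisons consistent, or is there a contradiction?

Chaining the given relations yields b_3 < b_7 < b_6 < b_9 < b_8 < b_5, so b_3 < b_5. But one relation states b_5 < b_3. These cannot both hold.

inconsistent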